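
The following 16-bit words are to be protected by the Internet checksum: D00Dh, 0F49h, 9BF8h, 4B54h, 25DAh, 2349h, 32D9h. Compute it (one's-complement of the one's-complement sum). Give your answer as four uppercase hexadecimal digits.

BD5F

One's-complement addition (fold any carry out of bit 15 back into bit 0):
  0xD00D + 0x0F49 = 0x0DF56
  0xDF56 + 0x9BF8 = 0x17B4E → wrap carry → 0x7B4F
  0x7B4F + 0x4B54 = 0x0C6A3
  0xC6A3 + 0x25DA = 0x0EC7D
  0xEC7D + 0x2349 = 0x10FC6 → wrap carry → 0x0FC7
  0x0FC7 + 0x32D9 = 0x042A0
One's-complement sum = 0x42A0.
Checksum = ~0x42A0 & 0xFFFF = 0xBD5F.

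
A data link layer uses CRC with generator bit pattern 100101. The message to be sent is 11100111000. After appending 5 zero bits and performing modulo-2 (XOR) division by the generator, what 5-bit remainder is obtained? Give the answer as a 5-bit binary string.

Append 5 zeros: 1110011100000000. Divide by 100101 (XOR where the leading bit is 1):
  pos 0: 111001 XOR 100101 = 011100
  pos 1: 111001 XOR 100101 = 011100
  pos 2: 111001 XOR 100101 = 011100
  pos 3: 111000 XOR 100101 = 011101
  pos 4: 111010 XOR 100101 = 011111
  pos 5: 111110 XOR 100101 = 011011
  pos 6: 110110 XOR 100101 = 010011
  pos 7: 100110 XOR 100101 = 000011
Remainder (last 5 bits) = 11000. This is the CRC / FCS.

11000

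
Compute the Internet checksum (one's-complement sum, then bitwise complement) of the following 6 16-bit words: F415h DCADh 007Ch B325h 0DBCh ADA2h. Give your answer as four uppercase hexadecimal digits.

One's-complement addition (fold any carry out of bit 15 back into bit 0):
  0xF415 + 0xDCAD = 0x1D0C2 → wrap carry → 0xD0C3
  0xD0C3 + 0x007C = 0x0D13F
  0xD13F + 0xB325 = 0x18464 → wrap carry → 0x8465
  0x8465 + 0x0DBC = 0x09221
  0x9221 + 0xADA2 = 0x13FC3 → wrap carry → 0x3FC4
One's-complement sum = 0x3FC4.
Checksum = ~0x3FC4 & 0xFFFF = 0xC03B.

C03B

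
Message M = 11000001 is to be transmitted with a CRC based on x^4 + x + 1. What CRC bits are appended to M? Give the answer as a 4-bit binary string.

1010

Append 4 zeros: 110000010000. Divide by 10011 (XOR where the leading bit is 1):
  pos 0: 11000 XOR 10011 = 01011
  pos 1: 10110 XOR 10011 = 00101
  pos 3: 10101 XOR 10011 = 00110
  pos 5: 11000 XOR 10011 = 01011
  pos 6: 10110 XOR 10011 = 00101
Remainder (last 4 bits) = 1010. This is the CRC / FCS.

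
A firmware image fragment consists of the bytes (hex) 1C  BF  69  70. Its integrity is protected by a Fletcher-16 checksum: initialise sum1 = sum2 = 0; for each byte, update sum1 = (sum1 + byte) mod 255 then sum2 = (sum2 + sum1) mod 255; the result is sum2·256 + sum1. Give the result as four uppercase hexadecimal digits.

Running sums (mod 255):
  after byte 0 (1C): sum1=28, sum2=28
  after byte 1 (BF): sum1=219, sum2=247
  after byte 2 (69): sum1=69, sum2=61
  after byte 3 (70): sum1=181, sum2=242
Checksum = sum2·256 + sum1 = 242·256 + 181 = 62133 = 0xF2B5.

F2B5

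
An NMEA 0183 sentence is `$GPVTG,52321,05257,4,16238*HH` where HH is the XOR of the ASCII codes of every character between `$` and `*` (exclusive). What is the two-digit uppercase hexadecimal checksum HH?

XOR the ASCII codes of the payload characters:
  'G' = 0x47 → acc = 0x47
  'P' = 0x50 → acc = 0x17
  'V' = 0x56 → acc = 0x41
  'T' = 0x54 → acc = 0x15
  'G' = 0x47 → acc = 0x52
  ',' = 0x2C → acc = 0x7E
  '5' = 0x35 → acc = 0x4B
  '2' = 0x32 → acc = 0x79
  '3' = 0x33 → acc = 0x4A
  '2' = 0x32 → acc = 0x78
  '1' = 0x31 → acc = 0x49
  ',' = 0x2C → acc = 0x65
  '0' = 0x30 → acc = 0x55
  '5' = 0x35 → acc = 0x60
  '2' = 0x32 → acc = 0x52
  '5' = 0x35 → acc = 0x67
  '7' = 0x37 → acc = 0x50
  ',' = 0x2C → acc = 0x7C
  '4' = 0x34 → acc = 0x48
  ',' = 0x2C → acc = 0x64
  '1' = 0x31 → acc = 0x55
  '6' = 0x36 → acc = 0x63
  '2' = 0x32 → acc = 0x51
  '3' = 0x33 → acc = 0x62
  '8' = 0x38 → acc = 0x5A
Checksum = 0x5A.

5A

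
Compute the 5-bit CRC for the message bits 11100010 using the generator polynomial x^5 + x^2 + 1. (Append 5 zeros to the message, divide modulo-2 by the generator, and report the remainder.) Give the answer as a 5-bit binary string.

10010

Append 5 zeros: 1110001000000. Divide by 100101 (XOR where the leading bit is 1):
  pos 0: 111000 XOR 100101 = 011101
  pos 1: 111011 XOR 100101 = 011110
  pos 2: 111100 XOR 100101 = 011001
  pos 3: 110010 XOR 100101 = 010111
  pos 4: 101110 XOR 100101 = 001011
  pos 6: 101100 XOR 100101 = 001001
Remainder (last 5 bits) = 10010. This is the CRC / FCS.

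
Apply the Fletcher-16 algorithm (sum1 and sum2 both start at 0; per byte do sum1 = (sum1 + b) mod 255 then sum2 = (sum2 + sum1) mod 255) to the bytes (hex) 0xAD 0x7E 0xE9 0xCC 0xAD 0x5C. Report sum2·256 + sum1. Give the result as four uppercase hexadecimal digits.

Running sums (mod 255):
  after byte 0 (0xAD): sum1=173, sum2=173
  after byte 1 (0x7E): sum1=44, sum2=217
  after byte 2 (0xE9): sum1=22, sum2=239
  after byte 3 (0xCC): sum1=226, sum2=210
  after byte 4 (0xAD): sum1=144, sum2=99
  after byte 5 (0x5C): sum1=236, sum2=80
Checksum = sum2·256 + sum1 = 80·256 + 236 = 20716 = 0x50EC.

50EC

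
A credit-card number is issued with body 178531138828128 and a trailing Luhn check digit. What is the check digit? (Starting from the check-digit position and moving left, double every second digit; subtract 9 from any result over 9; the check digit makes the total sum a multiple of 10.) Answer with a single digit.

Partial digits right→left: 8 2 1 8 2 8 8 3 1 1 3 5 8 7 1
Double every second digit counting from the check-digit position (so the 1st, 3rd, 5th, ... of the partial from the right).
  doubled (with −9 where >9): 7 2 4 7 2 6 7 2 → sum 37
  kept as-is: 2 8 8 3 1 5 7 → sum 34
Total = 37 + 34 = 71.
Check digit = (10 − (71 mod 10)) mod 10 = 9.

9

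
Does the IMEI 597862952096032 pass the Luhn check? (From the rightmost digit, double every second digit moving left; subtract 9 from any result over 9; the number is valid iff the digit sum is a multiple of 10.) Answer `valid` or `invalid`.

From the right, keep odd positions and double even positions (subtract 9 from any doubled value over 9):
  doubled (positions 2,4,...): 6 3 0 1 4 7 9 → sum 30
  kept (positions 1,3,...): 2 0 9 2 9 6 7 5 → sum 40
Total = 70.
70 mod 10 = 0, so the number is valid.

valid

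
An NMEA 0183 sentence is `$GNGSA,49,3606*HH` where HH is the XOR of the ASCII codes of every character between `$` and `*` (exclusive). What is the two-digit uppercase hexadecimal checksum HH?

XOR the ASCII codes of the payload characters:
  'G' = 0x47 → acc = 0x47
  'N' = 0x4E → acc = 0x09
  'G' = 0x47 → acc = 0x4E
  'S' = 0x53 → acc = 0x1D
  'A' = 0x41 → acc = 0x5C
  ',' = 0x2C → acc = 0x70
  '4' = 0x34 → acc = 0x44
  '9' = 0x39 → acc = 0x7D
  ',' = 0x2C → acc = 0x51
  '3' = 0x33 → acc = 0x62
  '6' = 0x36 → acc = 0x54
  '0' = 0x30 → acc = 0x64
  '6' = 0x36 → acc = 0x52
Checksum = 0x52.

52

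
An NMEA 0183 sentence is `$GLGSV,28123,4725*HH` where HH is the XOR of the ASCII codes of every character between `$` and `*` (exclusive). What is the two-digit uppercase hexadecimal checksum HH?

77

XOR the ASCII codes of the payload characters:
  'G' = 0x47 → acc = 0x47
  'L' = 0x4C → acc = 0x0B
  'G' = 0x47 → acc = 0x4C
  'S' = 0x53 → acc = 0x1F
  'V' = 0x56 → acc = 0x49
  ',' = 0x2C → acc = 0x65
  '2' = 0x32 → acc = 0x57
  '8' = 0x38 → acc = 0x6F
  '1' = 0x31 → acc = 0x5E
  '2' = 0x32 → acc = 0x6C
  '3' = 0x33 → acc = 0x5F
  ',' = 0x2C → acc = 0x73
  '4' = 0x34 → acc = 0x47
  '7' = 0x37 → acc = 0x70
  '2' = 0x32 → acc = 0x42
  '5' = 0x35 → acc = 0x77
Checksum = 0x77.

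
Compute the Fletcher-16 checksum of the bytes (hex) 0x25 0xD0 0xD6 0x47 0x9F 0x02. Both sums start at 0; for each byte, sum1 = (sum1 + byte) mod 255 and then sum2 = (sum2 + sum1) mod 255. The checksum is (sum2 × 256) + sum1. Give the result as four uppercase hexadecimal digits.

65B5

Running sums (mod 255):
  after byte 0 (0x25): sum1=37, sum2=37
  after byte 1 (0xD0): sum1=245, sum2=27
  after byte 2 (0xD6): sum1=204, sum2=231
  after byte 3 (0x47): sum1=20, sum2=251
  after byte 4 (0x9F): sum1=179, sum2=175
  after byte 5 (0x02): sum1=181, sum2=101
Checksum = sum2·256 + sum1 = 101·256 + 181 = 26037 = 0x65B5.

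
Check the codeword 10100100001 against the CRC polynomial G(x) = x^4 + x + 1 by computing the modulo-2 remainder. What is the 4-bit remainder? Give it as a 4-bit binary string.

0101

Modulo-2 division of 10100100001 by 10011:
  pos 0: 10100 XOR 10011 = 00111
  pos 2: 11110 XOR 10011 = 01101
  pos 3: 11010 XOR 10011 = 01001
  pos 4: 10010 XOR 10011 = 00001
Remainder = 0101 (nonzero — an error is detected).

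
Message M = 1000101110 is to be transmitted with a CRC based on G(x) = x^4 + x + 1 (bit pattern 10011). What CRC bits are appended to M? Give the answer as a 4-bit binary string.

0110

Append 4 zeros: 10001011100000. Divide by 10011 (XOR where the leading bit is 1):
  pos 0: 10001 XOR 10011 = 00010
  pos 3: 10011 XOR 10011 = 00000
  pos 8: 10000 XOR 10011 = 00011
Remainder (last 4 bits) = 0110. This is the CRC / FCS.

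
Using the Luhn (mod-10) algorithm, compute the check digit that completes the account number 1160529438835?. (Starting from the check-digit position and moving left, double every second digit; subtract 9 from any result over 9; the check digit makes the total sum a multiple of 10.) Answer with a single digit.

Partial digits right→left: 5 3 8 8 3 4 9 2 5 0 6 1 1
Double every second digit counting from the check-digit position (so the 1st, 3rd, 5th, ... of the partial from the right).
  doubled (with −9 where >9): 1 7 6 9 1 3 2 → sum 29
  kept as-is: 3 8 4 2 0 1 → sum 18
Total = 29 + 18 = 47.
Check digit = (10 − (47 mod 10)) mod 10 = 3.

3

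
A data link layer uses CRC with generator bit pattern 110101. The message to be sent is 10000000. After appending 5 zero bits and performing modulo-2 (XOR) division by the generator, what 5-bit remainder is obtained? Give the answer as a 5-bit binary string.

Append 5 zeros: 1000000000000. Divide by 110101 (XOR where the leading bit is 1):
  pos 0: 100000 XOR 110101 = 010101
  pos 1: 101010 XOR 110101 = 011111
  pos 2: 111110 XOR 110101 = 001011
  pos 4: 101100 XOR 110101 = 011001
  pos 5: 110010 XOR 110101 = 000111
Remainder (last 5 bits) = 11100. This is the CRC / FCS.

11100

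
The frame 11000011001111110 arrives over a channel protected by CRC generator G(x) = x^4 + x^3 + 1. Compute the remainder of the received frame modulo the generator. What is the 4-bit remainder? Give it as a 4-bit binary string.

Modulo-2 division of 11000011001111110 by 11001:
  pos 0: 11000 XOR 11001 = 00001
  pos 4: 10110 XOR 11001 = 01111
  pos 5: 11110 XOR 11001 = 00111
  pos 7: 11111 XOR 11001 = 00110
  pos 9: 11011 XOR 11001 = 00010
  pos 12: 10110 XOR 11001 = 01111
Remainder = 1111 (nonzero — an error is detected).

1111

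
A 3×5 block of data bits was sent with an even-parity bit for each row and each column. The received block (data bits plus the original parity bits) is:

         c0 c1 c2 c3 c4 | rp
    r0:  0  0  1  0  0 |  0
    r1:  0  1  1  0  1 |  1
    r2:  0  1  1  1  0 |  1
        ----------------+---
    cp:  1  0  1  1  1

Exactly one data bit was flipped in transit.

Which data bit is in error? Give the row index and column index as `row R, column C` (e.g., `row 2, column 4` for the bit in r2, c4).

row 0, column 0

Recompute each row's even parity and compare to rp:
  r0: data parity 1, sent rp 0 → mismatch
  r1: data parity 1, sent rp 1 → ok
  r2: data parity 1, sent rp 1 → ok
Recompute each column's even parity and compare to cp:
  c0: data parity 0, sent cp 1 → mismatch
  c1: data parity 0, sent cp 0 → ok
  c2: data parity 1, sent cp 1 → ok
  c3: data parity 1, sent cp 1 → ok
  c4: data parity 1, sent cp 1 → ok
Exactly one row (r0) and one column (c0) fail → the flipped bit is at their intersection.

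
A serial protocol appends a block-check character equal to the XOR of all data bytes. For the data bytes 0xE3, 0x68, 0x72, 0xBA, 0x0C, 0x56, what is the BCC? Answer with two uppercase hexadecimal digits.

XOR the bytes together:
  start with 0xE3
  0xE3 ⊕ 0x68 = 0x8B
  0x8B ⊕ 0x72 = 0xF9
  0xF9 ⊕ 0xBA = 0x43
  0x43 ⊕ 0x0C = 0x4F
  0x4F ⊕ 0x56 = 0x19

19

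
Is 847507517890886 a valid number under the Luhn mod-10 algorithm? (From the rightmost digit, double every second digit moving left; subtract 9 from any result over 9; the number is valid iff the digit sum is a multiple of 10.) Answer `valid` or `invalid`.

From the right, keep odd positions and double even positions (subtract 9 from any doubled value over 9):
  doubled (positions 2,4,...): 7 0 7 2 5 1 8 → sum 30
  kept (positions 1,3,...): 6 8 9 7 5 0 7 8 → sum 50
Total = 80.
80 mod 10 = 0, so the number is valid.

valid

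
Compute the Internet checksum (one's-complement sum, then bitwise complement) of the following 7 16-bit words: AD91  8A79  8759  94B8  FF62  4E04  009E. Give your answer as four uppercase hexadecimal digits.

One's-complement addition (fold any carry out of bit 15 back into bit 0):
  0xAD91 + 0x8A79 = 0x1380A → wrap carry → 0x380B
  0x380B + 0x8759 = 0x0BF64
  0xBF64 + 0x94B8 = 0x1541C → wrap carry → 0x541D
  0x541D + 0xFF62 = 0x1537F → wrap carry → 0x5380
  0x5380 + 0x4E04 = 0x0A184
  0xA184 + 0x009E = 0x0A222
One's-complement sum = 0xA222.
Checksum = ~0xA222 & 0xFFFF = 0x5DDD.

5DDD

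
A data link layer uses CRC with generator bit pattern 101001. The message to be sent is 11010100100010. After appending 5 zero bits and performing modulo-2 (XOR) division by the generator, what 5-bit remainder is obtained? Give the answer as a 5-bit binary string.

10011

Append 5 zeros: 1101010010001000000. Divide by 101001 (XOR where the leading bit is 1):
  pos 0: 110101 XOR 101001 = 011100
  pos 1: 111000 XOR 101001 = 010001
  pos 2: 100010 XOR 101001 = 001011
  pos 4: 101110 XOR 101001 = 000111
  pos 7: 111001 XOR 101001 = 010000
  pos 8: 100000 XOR 101001 = 001001
  pos 10: 100100 XOR 101001 = 001101
  pos 12: 110100 XOR 101001 = 011101
  pos 13: 111010 XOR 101001 = 010011
Remainder (last 5 bits) = 10011. This is the CRC / FCS.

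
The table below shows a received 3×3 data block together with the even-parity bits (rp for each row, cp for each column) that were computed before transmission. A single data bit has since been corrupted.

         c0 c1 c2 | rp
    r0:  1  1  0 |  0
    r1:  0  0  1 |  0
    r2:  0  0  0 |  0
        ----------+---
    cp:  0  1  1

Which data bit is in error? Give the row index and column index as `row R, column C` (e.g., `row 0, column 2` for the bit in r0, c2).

row 1, column 0

Recompute each row's even parity and compare to rp:
  r0: data parity 0, sent rp 0 → ok
  r1: data parity 1, sent rp 0 → mismatch
  r2: data parity 0, sent rp 0 → ok
Recompute each column's even parity and compare to cp:
  c0: data parity 1, sent cp 0 → mismatch
  c1: data parity 1, sent cp 1 → ok
  c2: data parity 1, sent cp 1 → ok
Exactly one row (r1) and one column (c0) fail → the flipped bit is at their intersection.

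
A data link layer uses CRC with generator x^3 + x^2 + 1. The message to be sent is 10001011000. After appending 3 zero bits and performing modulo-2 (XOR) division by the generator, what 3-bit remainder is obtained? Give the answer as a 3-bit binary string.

Append 3 zeros: 10001011000000. Divide by 1101 (XOR where the leading bit is 1):
  pos 0: 1000 XOR 1101 = 0101
  pos 1: 1011 XOR 1101 = 0110
  pos 2: 1100 XOR 1101 = 0001
  pos 5: 1110 XOR 1101 = 0011
  pos 7: 1100 XOR 1101 = 0001
  pos 10: 1000 XOR 1101 = 0101
Remainder (last 3 bits) = 101. This is the CRC / FCS.

101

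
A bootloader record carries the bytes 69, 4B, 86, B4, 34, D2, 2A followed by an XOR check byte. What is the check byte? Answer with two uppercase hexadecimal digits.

DC

XOR the bytes together:
  start with 0x69
  0x69 ⊕ 0x4B = 0x22
  0x22 ⊕ 0x86 = 0xA4
  0xA4 ⊕ 0xB4 = 0x10
  0x10 ⊕ 0x34 = 0x24
  0x24 ⊕ 0xD2 = 0xF6
  0xF6 ⊕ 0x2A = 0xDC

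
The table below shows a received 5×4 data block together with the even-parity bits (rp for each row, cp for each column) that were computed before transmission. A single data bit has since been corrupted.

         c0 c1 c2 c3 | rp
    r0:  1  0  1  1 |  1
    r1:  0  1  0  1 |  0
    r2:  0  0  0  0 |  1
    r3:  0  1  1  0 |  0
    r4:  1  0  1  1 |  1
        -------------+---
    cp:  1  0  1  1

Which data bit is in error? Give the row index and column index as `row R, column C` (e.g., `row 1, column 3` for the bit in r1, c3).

row 2, column 0

Recompute each row's even parity and compare to rp:
  r0: data parity 1, sent rp 1 → ok
  r1: data parity 0, sent rp 0 → ok
  r2: data parity 0, sent rp 1 → mismatch
  r3: data parity 0, sent rp 0 → ok
  r4: data parity 1, sent rp 1 → ok
Recompute each column's even parity and compare to cp:
  c0: data parity 0, sent cp 1 → mismatch
  c1: data parity 0, sent cp 0 → ok
  c2: data parity 1, sent cp 1 → ok
  c3: data parity 1, sent cp 1 → ok
Exactly one row (r2) and one column (c0) fail → the flipped bit is at their intersection.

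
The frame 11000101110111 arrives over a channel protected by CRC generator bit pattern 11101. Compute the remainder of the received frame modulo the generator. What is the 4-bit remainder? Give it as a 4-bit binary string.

1000

Modulo-2 division of 11000101110111 by 11101:
  pos 0: 11000 XOR 11101 = 00101
  pos 2: 10110 XOR 11101 = 01011
  pos 3: 10111 XOR 11101 = 01010
  pos 4: 10101 XOR 11101 = 01000
  pos 5: 10001 XOR 11101 = 01100
  pos 6: 11000 XOR 11101 = 00101
  pos 8: 10111 XOR 11101 = 01010
  pos 9: 10101 XOR 11101 = 01000
Remainder = 1000 (nonzero — an error is detected).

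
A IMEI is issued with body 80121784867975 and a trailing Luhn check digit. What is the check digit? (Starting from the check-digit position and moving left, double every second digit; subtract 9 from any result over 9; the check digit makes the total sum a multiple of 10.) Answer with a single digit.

Partial digits right→left: 5 7 9 7 6 8 4 8 7 1 2 1 0 8
Double every second digit counting from the check-digit position (so the 1st, 3rd, 5th, ... of the partial from the right).
  doubled (with −9 where >9): 1 9 3 8 5 4 0 → sum 30
  kept as-is: 7 7 8 8 1 1 8 → sum 40
Total = 30 + 40 = 70.
Check digit = (10 − (70 mod 10)) mod 10 = 0.

0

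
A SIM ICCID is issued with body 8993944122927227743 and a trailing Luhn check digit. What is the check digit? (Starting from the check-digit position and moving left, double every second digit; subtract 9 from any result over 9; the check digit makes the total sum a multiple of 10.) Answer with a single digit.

Partial digits right→left: 3 4 7 7 2 2 7 2 9 2 2 1 4 4 9 3 9 9 8
Double every second digit counting from the check-digit position (so the 1st, 3rd, 5th, ... of the partial from the right).
  doubled (with −9 where >9): 6 5 4 5 9 4 8 9 9 7 → sum 66
  kept as-is: 4 7 2 2 2 1 4 3 9 → sum 34
Total = 66 + 34 = 100.
Check digit = (10 − (100 mod 10)) mod 10 = 0.

0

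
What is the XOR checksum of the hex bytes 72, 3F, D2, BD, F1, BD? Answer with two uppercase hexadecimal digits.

XOR the bytes together:
  start with 0x72
  0x72 ⊕ 0x3F = 0x4D
  0x4D ⊕ 0xD2 = 0x9F
  0x9F ⊕ 0xBD = 0x22
  0x22 ⊕ 0xF1 = 0xD3
  0xD3 ⊕ 0xBD = 0x6E

6E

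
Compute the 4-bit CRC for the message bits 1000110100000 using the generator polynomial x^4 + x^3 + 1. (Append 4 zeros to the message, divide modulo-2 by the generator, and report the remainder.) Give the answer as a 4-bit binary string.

1001

Append 4 zeros: 10001101000000000. Divide by 11001 (XOR where the leading bit is 1):
  pos 0: 10001 XOR 11001 = 01000
  pos 1: 10001 XOR 11001 = 01000
  pos 2: 10000 XOR 11001 = 01001
  pos 3: 10011 XOR 11001 = 01010
  pos 4: 10100 XOR 11001 = 01101
  pos 5: 11010 XOR 11001 = 00011
  pos 8: 11000 XOR 11001 = 00001
  pos 12: 10000 XOR 11001 = 01001
Remainder (last 4 bits) = 1001. This is the CRC / FCS.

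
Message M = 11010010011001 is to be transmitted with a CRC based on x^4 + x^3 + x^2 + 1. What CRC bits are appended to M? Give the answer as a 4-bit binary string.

1110

Append 4 zeros: 110100100110010000. Divide by 11101 (XOR where the leading bit is 1):
  pos 0: 11010 XOR 11101 = 00111
  pos 2: 11101 XOR 11101 = 00000
  pos 9: 11001 XOR 11101 = 00100
  pos 11: 10000 XOR 11101 = 01101
  pos 12: 11010 XOR 11101 = 00111
Remainder (last 4 bits) = 1110. This is the CRC / FCS.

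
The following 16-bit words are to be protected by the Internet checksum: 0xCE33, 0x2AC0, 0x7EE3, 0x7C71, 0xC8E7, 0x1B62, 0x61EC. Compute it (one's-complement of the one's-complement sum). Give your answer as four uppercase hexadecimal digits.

One's-complement addition (fold any carry out of bit 15 back into bit 0):
  0xCE33 + 0x2AC0 = 0x0F8F3
  0xF8F3 + 0x7EE3 = 0x177D6 → wrap carry → 0x77D7
  0x77D7 + 0x7C71 = 0x0F448
  0xF448 + 0xC8E7 = 0x1BD2F → wrap carry → 0xBD30
  0xBD30 + 0x1B62 = 0x0D892
  0xD892 + 0x61EC = 0x13A7E → wrap carry → 0x3A7F
One's-complement sum = 0x3A7F.
Checksum = ~0x3A7F & 0xFFFF = 0xC580.

C580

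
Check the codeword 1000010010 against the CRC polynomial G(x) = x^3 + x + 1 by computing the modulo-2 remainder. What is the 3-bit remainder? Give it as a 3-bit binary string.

Modulo-2 division of 1000010010 by 1011:
  pos 0: 1000 XOR 1011 = 0011
  pos 2: 1101 XOR 1011 = 0110
  pos 3: 1100 XOR 1011 = 0111
  pos 4: 1110 XOR 1011 = 0101
  pos 5: 1011 XOR 1011 = 0000
Remainder = 000 (zero — the frame passes the CRC check).

000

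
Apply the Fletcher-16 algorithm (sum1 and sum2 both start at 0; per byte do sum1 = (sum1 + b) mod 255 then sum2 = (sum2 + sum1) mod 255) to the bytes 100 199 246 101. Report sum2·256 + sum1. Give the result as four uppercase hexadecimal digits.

3C88

Running sums (mod 255):
  after byte 0 (100): sum1=100, sum2=100
  after byte 1 (199): sum1=44, sum2=144
  after byte 2 (246): sum1=35, sum2=179
  after byte 3 (101): sum1=136, sum2=60
Checksum = sum2·256 + sum1 = 60·256 + 136 = 15496 = 0x3C88.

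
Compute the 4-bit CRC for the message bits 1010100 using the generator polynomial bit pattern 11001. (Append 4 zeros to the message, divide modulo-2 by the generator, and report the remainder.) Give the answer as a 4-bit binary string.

Append 4 zeros: 10101000000. Divide by 11001 (XOR where the leading bit is 1):
  pos 0: 10101 XOR 11001 = 01100
  pos 1: 11000 XOR 11001 = 00001
  pos 5: 10000 XOR 11001 = 01001
  pos 6: 10010 XOR 11001 = 01011
Remainder (last 4 bits) = 1011. This is the CRC / FCS.

1011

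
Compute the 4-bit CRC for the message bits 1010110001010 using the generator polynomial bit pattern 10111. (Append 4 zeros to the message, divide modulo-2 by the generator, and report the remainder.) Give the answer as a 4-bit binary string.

0011

Append 4 zeros: 10101100010100000. Divide by 10111 (XOR where the leading bit is 1):
  pos 0: 10101 XOR 10111 = 00010
  pos 3: 10100 XOR 10111 = 00011
  pos 6: 11010 XOR 10111 = 01101
  pos 7: 11011 XOR 10111 = 01100
  pos 8: 11000 XOR 10111 = 01111
  pos 9: 11110 XOR 10111 = 01001
  pos 10: 10010 XOR 10111 = 00101
  pos 12: 10100 XOR 10111 = 00011
Remainder (last 4 bits) = 0011. This is the CRC / FCS.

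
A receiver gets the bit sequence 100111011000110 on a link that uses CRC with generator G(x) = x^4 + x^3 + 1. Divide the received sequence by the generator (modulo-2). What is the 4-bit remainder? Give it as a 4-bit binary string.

Modulo-2 division of 100111011000110 by 11001:
  pos 0: 10011 XOR 11001 = 01010
  pos 1: 10101 XOR 11001 = 01100
  pos 2: 11000 XOR 11001 = 00001
  pos 6: 11100 XOR 11001 = 00101
  pos 8: 10101 XOR 11001 = 01100
  pos 9: 11001 XOR 11001 = 00000
Remainder = 0000 (zero — the frame passes the CRC check).

0000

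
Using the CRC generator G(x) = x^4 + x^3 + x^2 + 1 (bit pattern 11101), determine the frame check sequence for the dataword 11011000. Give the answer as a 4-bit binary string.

Append 4 zeros: 110110000000. Divide by 11101 (XOR where the leading bit is 1):
  pos 0: 11011 XOR 11101 = 00110
  pos 2: 11000 XOR 11101 = 00101
  pos 4: 10100 XOR 11101 = 01001
  pos 5: 10010 XOR 11101 = 01111
  pos 6: 11110 XOR 11101 = 00011
Remainder (last 4 bits) = 0110. This is the CRC / FCS.

0110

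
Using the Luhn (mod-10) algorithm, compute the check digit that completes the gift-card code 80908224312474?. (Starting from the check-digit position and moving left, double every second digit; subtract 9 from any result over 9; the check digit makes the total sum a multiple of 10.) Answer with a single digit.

Partial digits right→left: 4 7 4 2 1 3 4 2 2 8 0 9 0 8
Double every second digit counting from the check-digit position (so the 1st, 3rd, 5th, ... of the partial from the right).
  doubled (with −9 where >9): 8 8 2 8 4 0 0 → sum 30
  kept as-is: 7 2 3 2 8 9 8 → sum 39
Total = 30 + 39 = 69.
Check digit = (10 − (69 mod 10)) mod 10 = 1.

1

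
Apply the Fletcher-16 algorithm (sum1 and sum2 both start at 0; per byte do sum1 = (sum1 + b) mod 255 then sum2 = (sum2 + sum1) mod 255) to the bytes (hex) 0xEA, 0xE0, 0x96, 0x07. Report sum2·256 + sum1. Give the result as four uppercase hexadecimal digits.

Running sums (mod 255):
  after byte 0 (0xEA): sum1=234, sum2=234
  after byte 1 (0xE0): sum1=203, sum2=182
  after byte 2 (0x96): sum1=98, sum2=25
  after byte 3 (0x07): sum1=105, sum2=130
Checksum = sum2·256 + sum1 = 130·256 + 105 = 33385 = 0x8269.

8269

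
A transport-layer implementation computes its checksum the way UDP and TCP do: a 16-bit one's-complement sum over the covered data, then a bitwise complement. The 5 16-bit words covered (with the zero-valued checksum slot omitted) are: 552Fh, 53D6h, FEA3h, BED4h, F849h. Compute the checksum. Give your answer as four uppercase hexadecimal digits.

A137

One's-complement addition (fold any carry out of bit 15 back into bit 0):
  0x552F + 0x53D6 = 0x0A905
  0xA905 + 0xFEA3 = 0x1A7A8 → wrap carry → 0xA7A9
  0xA7A9 + 0xBED4 = 0x1667D → wrap carry → 0x667E
  0x667E + 0xF849 = 0x15EC7 → wrap carry → 0x5EC8
One's-complement sum = 0x5EC8.
Checksum = ~0x5EC8 & 0xFFFF = 0xA137.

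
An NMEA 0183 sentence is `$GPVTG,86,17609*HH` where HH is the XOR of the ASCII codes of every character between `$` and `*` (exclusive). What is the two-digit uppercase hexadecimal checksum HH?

65

XOR the ASCII codes of the payload characters:
  'G' = 0x47 → acc = 0x47
  'P' = 0x50 → acc = 0x17
  'V' = 0x56 → acc = 0x41
  'T' = 0x54 → acc = 0x15
  'G' = 0x47 → acc = 0x52
  ',' = 0x2C → acc = 0x7E
  '8' = 0x38 → acc = 0x46
  '6' = 0x36 → acc = 0x70
  ',' = 0x2C → acc = 0x5C
  '1' = 0x31 → acc = 0x6D
  '7' = 0x37 → acc = 0x5A
  '6' = 0x36 → acc = 0x6C
  '0' = 0x30 → acc = 0x5C
  '9' = 0x39 → acc = 0x65
Checksum = 0x65.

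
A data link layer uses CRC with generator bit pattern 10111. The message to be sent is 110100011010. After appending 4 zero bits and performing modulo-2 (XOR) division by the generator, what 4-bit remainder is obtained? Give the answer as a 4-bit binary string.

0000

Append 4 zeros: 1101000110100000. Divide by 10111 (XOR where the leading bit is 1):
  pos 0: 11010 XOR 10111 = 01101
  pos 1: 11010 XOR 10111 = 01101
  pos 2: 11010 XOR 10111 = 01101
  pos 3: 11011 XOR 10111 = 01100
  pos 4: 11001 XOR 10111 = 01110
  pos 5: 11100 XOR 10111 = 01011
  pos 6: 10111 XOR 10111 = 00000
Remainder (last 4 bits) = 0000. This is the CRC / FCS.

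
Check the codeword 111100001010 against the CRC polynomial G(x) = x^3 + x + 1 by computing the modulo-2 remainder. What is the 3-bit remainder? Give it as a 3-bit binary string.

Modulo-2 division of 111100001010 by 1011:
  pos 0: 1111 XOR 1011 = 0100
  pos 1: 1000 XOR 1011 = 0011
  pos 3: 1100 XOR 1011 = 0111
  pos 4: 1110 XOR 1011 = 0101
  pos 5: 1011 XOR 1011 = 0000
Remainder = 010 (nonzero — an error is detected).

010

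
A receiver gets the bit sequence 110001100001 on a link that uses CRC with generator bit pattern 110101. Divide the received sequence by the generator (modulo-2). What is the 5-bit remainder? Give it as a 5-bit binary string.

Modulo-2 division of 110001100001 by 110101:
  pos 0: 110001 XOR 110101 = 000100
  pos 3: 100100 XOR 110101 = 010001
  pos 4: 100010 XOR 110101 = 010111
  pos 5: 101110 XOR 110101 = 011011
  pos 6: 110111 XOR 110101 = 000010
Remainder = 00010 (nonzero — an error is detected).

00010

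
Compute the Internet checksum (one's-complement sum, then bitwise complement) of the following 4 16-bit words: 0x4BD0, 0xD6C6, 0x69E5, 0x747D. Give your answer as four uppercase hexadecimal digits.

FF05

One's-complement addition (fold any carry out of bit 15 back into bit 0):
  0x4BD0 + 0xD6C6 = 0x12296 → wrap carry → 0x2297
  0x2297 + 0x69E5 = 0x08C7C
  0x8C7C + 0x747D = 0x100F9 → wrap carry → 0x00FA
One's-complement sum = 0x00FA.
Checksum = ~0x00FA & 0xFFFF = 0xFF05.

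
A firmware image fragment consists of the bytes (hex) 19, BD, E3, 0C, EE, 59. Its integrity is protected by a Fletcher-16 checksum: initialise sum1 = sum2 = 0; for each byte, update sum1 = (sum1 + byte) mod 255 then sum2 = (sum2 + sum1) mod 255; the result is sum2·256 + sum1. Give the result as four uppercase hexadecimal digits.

Running sums (mod 255):
  after byte 0 (19): sum1=25, sum2=25
  after byte 1 (BD): sum1=214, sum2=239
  after byte 2 (E3): sum1=186, sum2=170
  after byte 3 (0C): sum1=198, sum2=113
  after byte 4 (EE): sum1=181, sum2=39
  after byte 5 (59): sum1=15, sum2=54
Checksum = sum2·256 + sum1 = 54·256 + 15 = 13839 = 0x360F.

360F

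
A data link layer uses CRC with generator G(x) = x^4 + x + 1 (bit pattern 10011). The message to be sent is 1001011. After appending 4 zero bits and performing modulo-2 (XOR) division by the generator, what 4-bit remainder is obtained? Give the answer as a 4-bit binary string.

1001

Append 4 zeros: 10010110000. Divide by 10011 (XOR where the leading bit is 1):
  pos 0: 10010 XOR 10011 = 00001
  pos 4: 11100 XOR 10011 = 01111
  pos 5: 11110 XOR 10011 = 01101
  pos 6: 11010 XOR 10011 = 01001
Remainder (last 4 bits) = 1001. This is the CRC / FCS.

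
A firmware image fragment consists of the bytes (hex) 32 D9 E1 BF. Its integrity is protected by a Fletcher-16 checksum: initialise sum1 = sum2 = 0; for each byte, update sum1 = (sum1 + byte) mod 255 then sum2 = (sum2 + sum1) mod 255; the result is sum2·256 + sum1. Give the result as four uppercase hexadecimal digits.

D9AD

Running sums (mod 255):
  after byte 0 (32): sum1=50, sum2=50
  after byte 1 (D9): sum1=12, sum2=62
  after byte 2 (E1): sum1=237, sum2=44
  after byte 3 (BF): sum1=173, sum2=217
Checksum = sum2·256 + sum1 = 217·256 + 173 = 55725 = 0xD9AD.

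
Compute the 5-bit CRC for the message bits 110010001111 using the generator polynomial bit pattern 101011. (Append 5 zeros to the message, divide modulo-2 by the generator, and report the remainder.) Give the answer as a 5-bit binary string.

Append 5 zeros: 11001000111100000. Divide by 101011 (XOR where the leading bit is 1):
  pos 0: 110010 XOR 101011 = 011001
  pos 1: 110010 XOR 101011 = 011001
  pos 2: 110010 XOR 101011 = 011001
  pos 3: 110011 XOR 101011 = 011000
  pos 4: 110001 XOR 101011 = 011010
  pos 5: 110101 XOR 101011 = 011110
  pos 6: 111101 XOR 101011 = 010110
  pos 7: 101100 XOR 101011 = 000111
  pos 10: 111000 XOR 101011 = 010011
  pos 11: 100110 XOR 101011 = 001101
Remainder (last 5 bits) = 01101. This is the CRC / FCS.

01101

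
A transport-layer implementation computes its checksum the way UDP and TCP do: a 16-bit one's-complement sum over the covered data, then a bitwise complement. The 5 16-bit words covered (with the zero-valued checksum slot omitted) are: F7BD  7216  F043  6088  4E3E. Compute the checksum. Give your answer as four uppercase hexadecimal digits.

One's-complement addition (fold any carry out of bit 15 back into bit 0):
  0xF7BD + 0x7216 = 0x169D3 → wrap carry → 0x69D4
  0x69D4 + 0xF043 = 0x15A17 → wrap carry → 0x5A18
  0x5A18 + 0x6088 = 0x0BAA0
  0xBAA0 + 0x4E3E = 0x108DE → wrap carry → 0x08DF
One's-complement sum = 0x08DF.
Checksum = ~0x08DF & 0xFFFF = 0xF720.

F720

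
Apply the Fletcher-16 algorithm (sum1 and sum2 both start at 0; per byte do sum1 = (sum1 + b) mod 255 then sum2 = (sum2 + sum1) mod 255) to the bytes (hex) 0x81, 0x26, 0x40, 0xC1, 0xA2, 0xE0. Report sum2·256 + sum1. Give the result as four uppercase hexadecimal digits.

Running sums (mod 255):
  after byte 0 (0x81): sum1=129, sum2=129
  after byte 1 (0x26): sum1=167, sum2=41
  after byte 2 (0x40): sum1=231, sum2=17
  after byte 3 (0xC1): sum1=169, sum2=186
  after byte 4 (0xA2): sum1=76, sum2=7
  after byte 5 (0xE0): sum1=45, sum2=52
Checksum = sum2·256 + sum1 = 52·256 + 45 = 13357 = 0x342D.

342D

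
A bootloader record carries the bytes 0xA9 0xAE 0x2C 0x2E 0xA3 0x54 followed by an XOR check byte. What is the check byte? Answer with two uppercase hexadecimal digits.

XOR the bytes together:
  start with 0xA9
  0xA9 ⊕ 0xAE = 0x07
  0x07 ⊕ 0x2C = 0x2B
  0x2B ⊕ 0x2E = 0x05
  0x05 ⊕ 0xA3 = 0xA6
  0xA6 ⊕ 0x54 = 0xF2

F2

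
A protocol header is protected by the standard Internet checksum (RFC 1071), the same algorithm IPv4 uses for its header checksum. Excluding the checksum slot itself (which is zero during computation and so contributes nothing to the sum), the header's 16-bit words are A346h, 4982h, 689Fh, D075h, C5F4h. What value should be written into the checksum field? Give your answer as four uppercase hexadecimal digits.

142D

One's-complement addition (fold any carry out of bit 15 back into bit 0):
  0xA346 + 0x4982 = 0x0ECC8
  0xECC8 + 0x689F = 0x15567 → wrap carry → 0x5568
  0x5568 + 0xD075 = 0x125DD → wrap carry → 0x25DE
  0x25DE + 0xC5F4 = 0x0EBD2
One's-complement sum = 0xEBD2.
Checksum = ~0xEBD2 & 0xFFFF = 0x142D.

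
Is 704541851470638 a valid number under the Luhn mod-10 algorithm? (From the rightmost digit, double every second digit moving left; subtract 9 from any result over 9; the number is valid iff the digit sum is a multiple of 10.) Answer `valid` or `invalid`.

invalid

From the right, keep odd positions and double even positions (subtract 9 from any doubled value over 9):
  doubled (positions 2,4,...): 6 0 8 1 2 1 0 → sum 18
  kept (positions 1,3,...): 8 6 7 1 8 4 4 7 → sum 45
Total = 63.
63 mod 10 = 3, so the number is invalid.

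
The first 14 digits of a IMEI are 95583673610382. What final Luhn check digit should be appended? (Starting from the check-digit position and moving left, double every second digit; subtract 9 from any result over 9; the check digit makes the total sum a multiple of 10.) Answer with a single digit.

Partial digits right→left: 2 8 3 0 1 6 3 7 6 3 8 5 5 9
Double every second digit counting from the check-digit position (so the 1st, 3rd, 5th, ... of the partial from the right).
  doubled (with −9 where >9): 4 6 2 6 3 7 1 → sum 29
  kept as-is: 8 0 6 7 3 5 9 → sum 38
Total = 29 + 38 = 67.
Check digit = (10 − (67 mod 10)) mod 10 = 3.

3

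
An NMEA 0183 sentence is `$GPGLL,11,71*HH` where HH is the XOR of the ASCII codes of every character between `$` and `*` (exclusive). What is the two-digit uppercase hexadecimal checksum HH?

XOR the ASCII codes of the payload characters:
  'G' = 0x47 → acc = 0x47
  'P' = 0x50 → acc = 0x17
  'G' = 0x47 → acc = 0x50
  'L' = 0x4C → acc = 0x1C
  'L' = 0x4C → acc = 0x50
  ',' = 0x2C → acc = 0x7C
  '1' = 0x31 → acc = 0x4D
  '1' = 0x31 → acc = 0x7C
  ',' = 0x2C → acc = 0x50
  '7' = 0x37 → acc = 0x67
  '1' = 0x31 → acc = 0x56
Checksum = 0x56.

56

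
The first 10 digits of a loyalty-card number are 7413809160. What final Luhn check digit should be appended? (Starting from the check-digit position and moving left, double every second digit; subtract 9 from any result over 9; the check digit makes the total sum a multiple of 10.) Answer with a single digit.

Partial digits right→left: 0 6 1 9 0 8 3 1 4 7
Double every second digit counting from the check-digit position (so the 1st, 3rd, 5th, ... of the partial from the right).
  doubled (with −9 where >9): 0 2 0 6 8 → sum 16
  kept as-is: 6 9 8 1 7 → sum 31
Total = 16 + 31 = 47.
Check digit = (10 − (47 mod 10)) mod 10 = 3.

3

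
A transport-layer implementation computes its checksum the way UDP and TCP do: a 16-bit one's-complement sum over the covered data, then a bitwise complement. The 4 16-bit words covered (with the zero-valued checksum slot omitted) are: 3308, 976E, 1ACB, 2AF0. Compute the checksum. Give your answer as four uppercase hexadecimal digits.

EFCD

One's-complement addition (fold any carry out of bit 15 back into bit 0):
  0x3308 + 0x976E = 0x0CA76
  0xCA76 + 0x1ACB = 0x0E541
  0xE541 + 0x2AF0 = 0x11031 → wrap carry → 0x1032
One's-complement sum = 0x1032.
Checksum = ~0x1032 & 0xFFFF = 0xEFCD.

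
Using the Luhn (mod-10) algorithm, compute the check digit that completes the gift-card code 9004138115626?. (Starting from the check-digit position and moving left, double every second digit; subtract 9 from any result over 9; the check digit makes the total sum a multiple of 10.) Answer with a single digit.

9

Partial digits right→left: 6 2 6 5 1 1 8 3 1 4 0 0 9
Double every second digit counting from the check-digit position (so the 1st, 3rd, 5th, ... of the partial from the right).
  doubled (with −9 where >9): 3 3 2 7 2 0 9 → sum 26
  kept as-is: 2 5 1 3 4 0 → sum 15
Total = 26 + 15 = 41.
Check digit = (10 − (41 mod 10)) mod 10 = 9.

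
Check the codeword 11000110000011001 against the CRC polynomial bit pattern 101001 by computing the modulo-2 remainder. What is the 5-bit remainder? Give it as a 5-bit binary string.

Modulo-2 division of 11000110000011001 by 101001:
  pos 0: 110001 XOR 101001 = 011000
  pos 1: 110001 XOR 101001 = 011000
  pos 2: 110000 XOR 101001 = 011001
  pos 3: 110010 XOR 101001 = 011011
  pos 4: 110110 XOR 101001 = 011111
  pos 5: 111110 XOR 101001 = 010111
  pos 6: 101110 XOR 101001 = 000111
  pos 9: 111110 XOR 101001 = 010111
  pos 10: 101110 XOR 101001 = 000111
Remainder = 01111 (nonzero — an error is detected).

01111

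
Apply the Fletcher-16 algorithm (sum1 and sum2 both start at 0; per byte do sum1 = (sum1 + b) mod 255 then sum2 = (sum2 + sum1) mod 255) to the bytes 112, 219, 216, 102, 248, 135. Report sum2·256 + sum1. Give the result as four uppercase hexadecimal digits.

Running sums (mod 255):
  after byte 0 (112): sum1=112, sum2=112
  after byte 1 (219): sum1=76, sum2=188
  after byte 2 (216): sum1=37, sum2=225
  after byte 3 (102): sum1=139, sum2=109
  after byte 4 (248): sum1=132, sum2=241
  after byte 5 (135): sum1=12, sum2=253
Checksum = sum2·256 + sum1 = 253·256 + 12 = 64780 = 0xFD0C.

FD0C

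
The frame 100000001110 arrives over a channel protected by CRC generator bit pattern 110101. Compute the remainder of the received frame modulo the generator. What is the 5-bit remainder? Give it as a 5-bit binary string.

00000

Modulo-2 division of 100000001110 by 110101:
  pos 0: 100000 XOR 110101 = 010101
  pos 1: 101010 XOR 110101 = 011111
  pos 2: 111110 XOR 110101 = 001011
  pos 4: 101111 XOR 110101 = 011010
  pos 5: 110101 XOR 110101 = 000000
Remainder = 00000 (zero — the frame passes the CRC check).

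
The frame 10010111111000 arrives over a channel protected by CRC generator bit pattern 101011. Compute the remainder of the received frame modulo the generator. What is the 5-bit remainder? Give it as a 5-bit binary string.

Modulo-2 division of 10010111111000 by 101011:
  pos 0: 100101 XOR 101011 = 001110
  pos 2: 111011 XOR 101011 = 010000
  pos 3: 100001 XOR 101011 = 001010
  pos 5: 101011 XOR 101011 = 000000
Remainder = 00000 (zero — the frame passes the CRC check).

00000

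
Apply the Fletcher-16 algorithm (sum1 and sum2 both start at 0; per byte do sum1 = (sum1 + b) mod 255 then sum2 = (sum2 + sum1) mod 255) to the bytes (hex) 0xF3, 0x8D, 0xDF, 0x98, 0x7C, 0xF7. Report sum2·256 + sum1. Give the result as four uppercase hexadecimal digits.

Running sums (mod 255):
  after byte 0 (0xF3): sum1=243, sum2=243
  after byte 1 (0x8D): sum1=129, sum2=117
  after byte 2 (0xDF): sum1=97, sum2=214
  after byte 3 (0x98): sum1=249, sum2=208
  after byte 4 (0x7C): sum1=118, sum2=71
  after byte 5 (0xF7): sum1=110, sum2=181
Checksum = sum2·256 + sum1 = 181·256 + 110 = 46446 = 0xB56E.

B56E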